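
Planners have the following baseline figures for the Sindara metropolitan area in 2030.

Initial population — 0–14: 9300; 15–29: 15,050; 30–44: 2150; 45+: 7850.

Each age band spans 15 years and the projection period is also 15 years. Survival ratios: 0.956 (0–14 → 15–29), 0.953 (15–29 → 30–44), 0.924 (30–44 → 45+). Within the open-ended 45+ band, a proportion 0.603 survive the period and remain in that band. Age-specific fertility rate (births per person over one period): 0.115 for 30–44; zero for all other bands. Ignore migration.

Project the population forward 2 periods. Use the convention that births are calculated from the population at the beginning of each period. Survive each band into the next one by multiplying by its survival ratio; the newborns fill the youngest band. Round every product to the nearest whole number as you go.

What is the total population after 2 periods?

27664

Period 1:
Births: 2150 × 0.115 = 247
15–29: 9300 × 0.956 = 8891
30–44: 15050 × 0.953 = 14343
45+: 2150 × 0.924 + 7850 × 0.603 = 1987 + 4734 = 6721
End of period: [247, 8891, 14343, 6721]
Period 2:
Births: 14343 × 0.115 = 1649
15–29: 247 × 0.956 = 236
30–44: 8891 × 0.953 = 8473
45+: 14343 × 0.924 + 6721 × 0.603 = 13253 + 4053 = 17306
End of period: [1649, 236, 8473, 17306]
Total after period 2: 1649 + 236 + 8473 + 17306 = 27664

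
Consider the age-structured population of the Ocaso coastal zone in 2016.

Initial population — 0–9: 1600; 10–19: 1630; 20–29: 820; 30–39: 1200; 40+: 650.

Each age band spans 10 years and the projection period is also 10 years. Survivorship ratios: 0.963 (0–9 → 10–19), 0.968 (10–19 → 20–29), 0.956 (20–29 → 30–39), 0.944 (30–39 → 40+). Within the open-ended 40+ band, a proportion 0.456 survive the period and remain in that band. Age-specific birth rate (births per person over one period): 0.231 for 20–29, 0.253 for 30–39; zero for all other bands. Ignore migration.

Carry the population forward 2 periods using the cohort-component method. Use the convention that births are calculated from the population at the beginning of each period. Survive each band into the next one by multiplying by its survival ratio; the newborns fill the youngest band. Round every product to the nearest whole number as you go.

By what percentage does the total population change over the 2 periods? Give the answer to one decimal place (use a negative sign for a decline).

-7.9

(Groups numbered youngest = 1 to oldest = 5.)
[period 1]
Births: 820 × 0.231 = 189  |  1200 × 0.253 = 304 ⇒ total 493
Group 2: 1600 × 0.963 = 1541
Group 3: 1630 × 0.968 = 1578
Group 4: 820 × 0.956 = 784
Group 5: 1200 × 0.944 + 650 × 0.456 = 1133 + 296 = 1429
Population now: 0–9=493, 10–19=1541, 20–29=1578, 30–39=784, 40+=1429
[period 2]
Births: 1578 × 0.231 = 365  |  784 × 0.253 = 198 ⇒ total 563
Group 2: 493 × 0.963 = 475
Group 3: 1541 × 0.968 = 1492
Group 4: 1578 × 0.956 = 1509
Group 5: 784 × 0.944 + 1429 × 0.456 = 740 + 652 = 1392
Population now: 0–9=563, 10–19=475, 20–29=1492, 30–39=1509, 40+=1392
Total: 5900 → 5431; change = -469; percentage change = -7.9%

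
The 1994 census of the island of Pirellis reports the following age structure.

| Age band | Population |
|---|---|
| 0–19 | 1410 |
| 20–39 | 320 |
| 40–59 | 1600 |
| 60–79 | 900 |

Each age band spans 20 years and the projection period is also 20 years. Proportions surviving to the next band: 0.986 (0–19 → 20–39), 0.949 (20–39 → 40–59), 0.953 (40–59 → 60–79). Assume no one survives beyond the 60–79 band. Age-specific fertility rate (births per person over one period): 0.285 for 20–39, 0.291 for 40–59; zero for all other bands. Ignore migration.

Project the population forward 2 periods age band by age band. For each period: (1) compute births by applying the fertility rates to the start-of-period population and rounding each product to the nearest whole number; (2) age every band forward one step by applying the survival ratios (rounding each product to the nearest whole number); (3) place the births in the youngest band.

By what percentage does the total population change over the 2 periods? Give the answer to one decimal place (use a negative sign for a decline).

-37.5

Let group 1 be 0–19 through group 4 = 60–79.
Period 1.
Births: 320 * 0.285 = 91 ; 1600 * 0.291 = 466 ⇒ total 557
Group 2: 1410 * 0.986 = 1390
Group 3: 320 * 0.949 = 304
Group 4: 1600 * 0.953 = 1525
End of period: [557, 1390, 304, 1525]
Period 2.
Births: 1390 * 0.285 = 396 ; 304 * 0.291 = 88 ⇒ total 484
Group 2: 557 * 0.986 = 549
Group 3: 1390 * 0.949 = 1319
Group 4: 304 * 0.953 = 290
End of period: [484, 549, 1319, 290]
Total: 4230 → 2642; change = -1588; percentage change = -37.5%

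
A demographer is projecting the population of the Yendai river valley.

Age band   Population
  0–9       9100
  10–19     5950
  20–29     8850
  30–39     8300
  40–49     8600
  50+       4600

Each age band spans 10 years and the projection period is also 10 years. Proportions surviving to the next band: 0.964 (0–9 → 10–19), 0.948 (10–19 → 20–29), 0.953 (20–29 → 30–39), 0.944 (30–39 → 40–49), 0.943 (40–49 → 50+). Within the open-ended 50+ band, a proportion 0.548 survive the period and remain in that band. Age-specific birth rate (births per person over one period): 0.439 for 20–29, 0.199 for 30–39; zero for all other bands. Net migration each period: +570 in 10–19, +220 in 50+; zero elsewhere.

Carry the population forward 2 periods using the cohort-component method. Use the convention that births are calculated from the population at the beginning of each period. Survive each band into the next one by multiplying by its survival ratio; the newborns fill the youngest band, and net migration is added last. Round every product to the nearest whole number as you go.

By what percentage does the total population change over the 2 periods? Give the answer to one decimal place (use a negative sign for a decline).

0.9

(Bands numbered youngest = 1 to oldest = 6.)
Period 1:
Births: 8850 * 0.439 = 3885 ; 8300 * 0.199 = 1652 → 5537
Band 2: 9100 * 0.964 = 8772
Band 3: 5950 * 0.948 = 5641
Band 4: 8850 * 0.953 = 8434
Band 5: 8300 * 0.944 = 7835
Band 6: 8600 * 0.943 + 4600 * 0.548 = 8110 + 2521 = 10631
Net migration: Band 2 + 570 → 9342; Band 6 + 220 → 10851
Population now: 0–9=5537, 10–19=9342, 20–29=5641, 30–39=8434, 40–49=7835, 50+=10851
Period 2:
Births: 5641 * 0.439 = 2476 ; 8434 * 0.199 = 1678 → 4154
Band 2: 5537 * 0.964 = 5338
Band 3: 9342 * 0.948 = 8856
Band 4: 5641 * 0.953 = 5376
Band 5: 8434 * 0.944 = 7962
Band 6: 7835 * 0.943 + 10851 * 0.548 = 7388 + 5946 = 13334
Net migration: Band 2 + 570 → 5908; Band 6 + 220 → 13554
Population now: 0–9=4154, 10–19=5908, 20–29=8856, 30–39=5376, 40–49=7962, 50+=13554
Total: 45400 → 45810; change = 410; percentage change = 0.9%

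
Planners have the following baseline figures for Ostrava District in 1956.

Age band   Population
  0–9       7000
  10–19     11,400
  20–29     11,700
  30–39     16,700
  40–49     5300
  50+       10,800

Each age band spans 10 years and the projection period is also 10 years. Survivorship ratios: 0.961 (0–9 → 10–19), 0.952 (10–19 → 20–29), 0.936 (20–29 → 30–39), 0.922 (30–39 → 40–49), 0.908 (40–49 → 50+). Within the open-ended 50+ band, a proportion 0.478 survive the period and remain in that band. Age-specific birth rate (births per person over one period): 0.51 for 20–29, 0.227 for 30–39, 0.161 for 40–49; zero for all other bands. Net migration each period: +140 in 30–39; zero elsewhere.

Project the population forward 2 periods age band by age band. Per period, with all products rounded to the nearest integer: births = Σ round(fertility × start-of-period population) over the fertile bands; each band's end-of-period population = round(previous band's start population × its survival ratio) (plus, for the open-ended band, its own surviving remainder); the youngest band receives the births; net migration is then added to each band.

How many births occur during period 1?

Period 1.
Births: 11700 × 0.51 = 5967  |  16700 × 0.227 = 3791  |  5300 × 0.161 = 853 ⇒ total 10611
10–19: 7000 × 0.961 = 6727
20–29: 11400 × 0.952 = 10853
30–39: 11700 × 0.936 = 10951
40–49: 16700 × 0.922 = 15397
50+: 5300 × 0.908 + 10800 × 0.478 = 4812 + 5162 = 9974
Net migration: 30–39 + 140 → 11091
Population now: 0–9=10611, 10–19=6727, 20–29=10853, 30–39=11091, 40–49=15397, 50+=9974

10611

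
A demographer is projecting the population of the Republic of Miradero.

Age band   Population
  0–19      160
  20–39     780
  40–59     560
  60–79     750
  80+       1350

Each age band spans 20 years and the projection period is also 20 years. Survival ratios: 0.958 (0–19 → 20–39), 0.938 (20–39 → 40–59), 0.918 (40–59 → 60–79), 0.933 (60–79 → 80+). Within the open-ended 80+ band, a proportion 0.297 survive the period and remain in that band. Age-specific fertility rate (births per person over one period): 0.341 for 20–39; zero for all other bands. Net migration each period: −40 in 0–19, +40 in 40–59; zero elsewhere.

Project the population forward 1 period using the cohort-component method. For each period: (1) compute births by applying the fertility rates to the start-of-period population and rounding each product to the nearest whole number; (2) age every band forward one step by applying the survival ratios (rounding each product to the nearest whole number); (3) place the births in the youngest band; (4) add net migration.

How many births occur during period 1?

266

Let group 1 be 0–19 through group 5 = 80+.
[period 1]
Births: 780 × 0.341 = 266
Group 2: 160 × 0.958 = 153
Group 3: 780 × 0.938 = 732
Group 4: 560 × 0.918 = 514
Group 5: 750 × 0.933 + 1350 × 0.297 = 700 + 401 = 1101
Net migration: Group 1 − 40 → 226; Group 3 + 40 → 772
End of period: [226, 153, 772, 514, 1101]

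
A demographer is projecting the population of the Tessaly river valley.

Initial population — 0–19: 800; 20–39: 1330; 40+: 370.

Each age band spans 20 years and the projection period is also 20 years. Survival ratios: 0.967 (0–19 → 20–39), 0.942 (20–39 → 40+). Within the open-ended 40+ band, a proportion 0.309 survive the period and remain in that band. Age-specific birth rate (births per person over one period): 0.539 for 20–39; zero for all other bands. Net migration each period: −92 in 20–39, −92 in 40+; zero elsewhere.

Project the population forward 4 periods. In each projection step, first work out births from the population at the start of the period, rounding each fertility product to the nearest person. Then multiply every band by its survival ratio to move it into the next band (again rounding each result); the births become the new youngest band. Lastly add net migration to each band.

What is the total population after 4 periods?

Period 1.
Births: 1330 * 0.539 = 717
20–39: 800 * 0.967 = 774
40+: 1330 * 0.942 + 370 * 0.309 = 1253 + 114 = 1367
Net migration: 20–39 − 92 → 682; 40+ − 92 → 1275
Population now: 0–19=717, 20–39=682, 40+=1275
Period 2.
Births: 682 * 0.539 = 368
20–39: 717 * 0.967 = 693
40+: 682 * 0.942 + 1275 * 0.309 = 642 + 394 = 1036
Net migration: 20–39 − 92 → 601; 40+ − 92 → 944
Population now: 0–19=368, 20–39=601, 40+=944
Period 3.
Births: 601 * 0.539 = 324
20–39: 368 * 0.967 = 356
40+: 601 * 0.942 + 944 * 0.309 = 566 + 292 = 858
Net migration: 20–39 − 92 → 264; 40+ − 92 → 766
Population now: 0–19=324, 20–39=264, 40+=766
Period 4.
Births: 264 * 0.539 = 142
20–39: 324 * 0.967 = 313
40+: 264 * 0.942 + 766 * 0.309 = 249 + 237 = 486
Net migration: 20–39 − 92 → 221; 40+ − 92 → 394
Population now: 0–19=142, 20–39=221, 40+=394
Total after period 4: 142 + 221 + 394 = 757

757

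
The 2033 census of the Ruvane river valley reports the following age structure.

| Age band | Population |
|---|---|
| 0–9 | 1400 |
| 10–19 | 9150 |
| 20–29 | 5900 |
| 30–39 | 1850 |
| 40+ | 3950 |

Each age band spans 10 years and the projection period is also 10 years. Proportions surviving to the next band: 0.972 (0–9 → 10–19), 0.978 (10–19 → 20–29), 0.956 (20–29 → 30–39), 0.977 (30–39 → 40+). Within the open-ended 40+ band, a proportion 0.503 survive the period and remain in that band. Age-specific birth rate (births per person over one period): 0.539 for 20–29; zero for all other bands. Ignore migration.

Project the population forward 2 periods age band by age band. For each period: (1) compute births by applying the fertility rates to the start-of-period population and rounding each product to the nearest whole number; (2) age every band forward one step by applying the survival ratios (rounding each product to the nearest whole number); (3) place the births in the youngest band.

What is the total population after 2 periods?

25219

Period 1.
Births: 5900 × 0.539 = 3180
10–19: 1400 × 0.972 = 1361
20–29: 9150 × 0.978 = 8949
30–39: 5900 × 0.956 = 5640
40+: 1850 × 0.977 + 3950 × 0.503 = 1807 + 1987 = 3794
Giving 3180 / 1361 / 8949 / 5640 / 3794.
Period 2.
Births: 8949 × 0.539 = 4824
10–19: 3180 × 0.972 = 3091
20–29: 1361 × 0.978 = 1331
30–39: 8949 × 0.956 = 8555
40+: 5640 × 0.977 + 3794 × 0.503 = 5510 + 1908 = 7418
Giving 4824 / 3091 / 1331 / 8555 / 7418.
Total after period 2: 4824 + 3091 + 1331 + 8555 + 7418 = 25219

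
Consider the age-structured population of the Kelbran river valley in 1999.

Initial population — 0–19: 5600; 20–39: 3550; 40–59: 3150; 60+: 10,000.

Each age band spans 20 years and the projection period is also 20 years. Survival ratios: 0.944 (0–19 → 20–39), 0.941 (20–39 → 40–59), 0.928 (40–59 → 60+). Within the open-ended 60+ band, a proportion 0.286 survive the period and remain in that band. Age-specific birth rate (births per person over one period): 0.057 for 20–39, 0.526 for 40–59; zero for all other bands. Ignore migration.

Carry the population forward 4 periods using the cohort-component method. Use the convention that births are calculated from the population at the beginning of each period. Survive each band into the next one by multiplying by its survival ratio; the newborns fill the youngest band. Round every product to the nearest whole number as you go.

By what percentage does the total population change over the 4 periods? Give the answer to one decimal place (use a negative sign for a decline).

Period 1.
Births: 3550 * 0.057 = 202 ; 3150 * 0.526 = 1657 → total 1859
20–39: 5600 * 0.944 = 5286
40–59: 3550 * 0.941 = 3341
60+: 3150 * 0.928 + 10000 * 0.286 = 2923 + 2860 = 5783
End of period: [1859, 5286, 3341, 5783]
Period 2.
Births: 5286 * 0.057 = 301 ; 3341 * 0.526 = 1757 → total 2058
20–39: 1859 * 0.944 = 1755
40–59: 5286 * 0.941 = 4974
60+: 3341 * 0.928 + 5783 * 0.286 = 3100 + 1654 = 4754
End of period: [2058, 1755, 4974, 4754]
Period 3.
Births: 1755 * 0.057 = 100 ; 4974 * 0.526 = 2616 → total 2716
20–39: 2058 * 0.944 = 1943
40–59: 1755 * 0.941 = 1651
60+: 4974 * 0.928 + 4754 * 0.286 = 4616 + 1360 = 5976
End of period: [2716, 1943, 1651, 5976]
Period 4.
Births: 1943 * 0.057 = 111 ; 1651 * 0.526 = 868 → total 979
20–39: 2716 * 0.944 = 2564
40–59: 1943 * 0.941 = 1828
60+: 1651 * 0.928 + 5976 * 0.286 = 1532 + 1709 = 3241
End of period: [979, 2564, 1828, 3241]
Total: 22300 → 8612; change = -13688; percentage change = -61.4%

-61.4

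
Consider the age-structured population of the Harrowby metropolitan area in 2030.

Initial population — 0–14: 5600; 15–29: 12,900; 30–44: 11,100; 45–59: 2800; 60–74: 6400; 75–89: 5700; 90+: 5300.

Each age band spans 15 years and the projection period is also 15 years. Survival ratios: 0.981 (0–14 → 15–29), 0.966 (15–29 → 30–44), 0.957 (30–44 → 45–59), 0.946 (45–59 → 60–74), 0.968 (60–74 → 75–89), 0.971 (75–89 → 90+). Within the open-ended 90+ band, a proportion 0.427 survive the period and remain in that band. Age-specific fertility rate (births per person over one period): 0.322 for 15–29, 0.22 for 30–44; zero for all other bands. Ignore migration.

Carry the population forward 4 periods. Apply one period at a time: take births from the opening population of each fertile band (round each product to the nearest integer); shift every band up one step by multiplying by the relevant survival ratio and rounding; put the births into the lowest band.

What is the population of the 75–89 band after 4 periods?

10920

(Bands numbered youngest = 1 to oldest = 7.)
Period 1.
Births: 12900 × 0.322 = 4154  |  11100 × 0.22 = 2442 — total 6596
Band 2: 5600 × 0.981 = 5494
Band 3: 12900 × 0.966 = 12461
Band 4: 11100 × 0.957 = 10623
Band 5: 2800 × 0.946 = 2649
Band 6: 6400 × 0.968 = 6195
Band 7: 5700 × 0.971 + 5300 × 0.427 = 5535 + 2263 = 7798
→ [6596, 5494, 12461, 10623, 2649, 6195, 7798]
Period 2.
Births: 5494 × 0.322 = 1769  |  12461 × 0.22 = 2741 — total 4510
Band 2: 6596 × 0.981 = 6471
Band 3: 5494 × 0.966 = 5307
Band 4: 12461 × 0.957 = 11925
Band 5: 10623 × 0.946 = 10049
Band 6: 2649 × 0.968 = 2564
Band 7: 6195 × 0.971 + 7798 × 0.427 = 6015 + 3330 = 9345
→ [4510, 6471, 5307, 11925, 10049, 2564, 9345]
Period 3.
Births: 6471 × 0.322 = 2084  |  5307 × 0.22 = 1168 — total 3252
Band 2: 4510 × 0.981 = 4424
Band 3: 6471 × 0.966 = 6251
Band 4: 5307 × 0.957 = 5079
Band 5: 11925 × 0.946 = 11281
Band 6: 10049 × 0.968 = 9727
Band 7: 2564 × 0.971 + 9345 × 0.427 = 2490 + 3990 = 6480
→ [3252, 4424, 6251, 5079, 11281, 9727, 6480]
Period 4.
Births: 4424 × 0.322 = 1425  |  6251 × 0.22 = 1375 — total 2800
Band 2: 3252 × 0.981 = 3190
Band 3: 4424 × 0.966 = 4274
Band 4: 6251 × 0.957 = 5982
Band 5: 5079 × 0.946 = 4805
Band 6: 11281 × 0.968 = 10920
Band 7: 9727 × 0.971 + 6480 × 0.427 = 9445 + 2767 = 12212
→ [2800, 3190, 4274, 5982, 4805, 10920, 12212]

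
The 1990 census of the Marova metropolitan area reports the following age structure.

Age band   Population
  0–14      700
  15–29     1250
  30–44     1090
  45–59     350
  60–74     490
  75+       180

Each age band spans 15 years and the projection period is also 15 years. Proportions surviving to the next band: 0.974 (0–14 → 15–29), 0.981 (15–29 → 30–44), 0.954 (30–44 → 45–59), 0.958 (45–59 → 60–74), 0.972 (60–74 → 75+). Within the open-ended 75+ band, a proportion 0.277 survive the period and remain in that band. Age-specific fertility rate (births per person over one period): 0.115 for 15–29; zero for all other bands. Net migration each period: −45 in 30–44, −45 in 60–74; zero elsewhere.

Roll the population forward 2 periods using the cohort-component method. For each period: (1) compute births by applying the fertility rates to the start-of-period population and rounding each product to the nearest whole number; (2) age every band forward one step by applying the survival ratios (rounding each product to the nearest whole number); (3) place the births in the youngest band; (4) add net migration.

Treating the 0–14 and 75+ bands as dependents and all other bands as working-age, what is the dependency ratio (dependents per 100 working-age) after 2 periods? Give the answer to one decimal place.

17.8

— Period 1 —
Births: 1250 × 0.115 = 144
15–29: 700 × 0.974 = 682
30–44: 1250 × 0.981 = 1226
45–59: 1090 × 0.954 = 1040
60–74: 350 × 0.958 = 335
75+: 490 × 0.972 + 180 × 0.277 = 476 + 50 = 526
Net migration: 30–44 − 45 → 1181; 60–74 − 45 → 290
→ [144, 682, 1181, 1040, 290, 526]
— Period 2 —
Births: 682 × 0.115 = 78
15–29: 144 × 0.974 = 140
30–44: 682 × 0.981 = 669
45–59: 1181 × 0.954 = 1127
60–74: 1040 × 0.958 = 996
75+: 290 × 0.972 + 526 × 0.277 = 282 + 146 = 428
Net migration: 30–44 − 45 → 624; 60–74 − 45 → 951
→ [78, 140, 624, 1127, 951, 428]
Dependents (band 0–14 + band 75+) = 78 + 428 = 506; working-age = 2842; ratio = 506/2842 × 100 = 17.8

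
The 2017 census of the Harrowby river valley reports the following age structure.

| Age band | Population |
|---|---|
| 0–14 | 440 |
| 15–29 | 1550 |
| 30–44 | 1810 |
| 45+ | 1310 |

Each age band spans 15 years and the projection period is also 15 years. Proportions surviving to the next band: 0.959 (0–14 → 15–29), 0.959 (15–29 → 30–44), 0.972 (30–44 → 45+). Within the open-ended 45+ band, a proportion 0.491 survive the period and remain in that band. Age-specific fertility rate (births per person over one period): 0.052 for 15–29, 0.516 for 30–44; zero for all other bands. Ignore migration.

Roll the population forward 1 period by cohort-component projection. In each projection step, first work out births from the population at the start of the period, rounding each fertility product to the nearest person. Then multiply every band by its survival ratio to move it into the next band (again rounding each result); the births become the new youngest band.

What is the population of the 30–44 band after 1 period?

1486

[period 1]
Births: 1550 × 0.052 = 81  |  1810 × 0.516 = 934 → total 1015
15–29: 440 × 0.959 = 422
30–44: 1550 × 0.959 = 1486
45+: 1810 × 0.972 + 1310 × 0.491 = 1759 + 643 = 2402
Giving 1015 / 422 / 1486 / 2402.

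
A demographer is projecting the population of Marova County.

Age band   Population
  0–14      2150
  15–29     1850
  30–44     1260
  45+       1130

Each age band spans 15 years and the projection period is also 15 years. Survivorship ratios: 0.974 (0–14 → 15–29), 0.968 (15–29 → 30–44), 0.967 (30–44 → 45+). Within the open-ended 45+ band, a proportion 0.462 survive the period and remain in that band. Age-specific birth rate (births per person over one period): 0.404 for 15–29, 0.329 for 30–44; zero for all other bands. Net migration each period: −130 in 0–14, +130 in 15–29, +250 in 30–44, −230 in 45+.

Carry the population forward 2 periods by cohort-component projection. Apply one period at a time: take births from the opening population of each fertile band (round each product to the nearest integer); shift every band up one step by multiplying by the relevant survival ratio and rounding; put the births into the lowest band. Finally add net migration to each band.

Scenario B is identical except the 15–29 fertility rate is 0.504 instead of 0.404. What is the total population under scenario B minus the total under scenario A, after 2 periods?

After projecting period 1:
Births: 1850 × 0.404 = 747, 1260 × 0.329 = 415 — total 1162
15–29: 2150 × 0.974 = 2094
30–44: 1850 × 0.968 = 1791
45+: 1260 × 0.967 + 1130 × 0.462 = 1218 + 522 = 1740
Net migration: 0–14 − 130 → 1032; 15–29 + 130 → 2224; 30–44 + 250 → 2041; 45+ − 230 → 1510
Population now: 0–14=1032, 15–29=2224, 30–44=2041, 45+=1510
After projecting period 2:
Births: 2224 × 0.404 = 898, 2041 × 0.329 = 671 — total 1569
15–29: 1032 × 0.974 = 1005
30–44: 2224 × 0.968 = 2153
45+: 2041 × 0.967 + 1510 × 0.462 = 1974 + 698 = 2672
Net migration: 0–14 − 130 → 1439; 15–29 + 130 → 1135; 30–44 + 250 → 2403; 45+ − 230 → 2442
Population now: 0–14=1439, 15–29=1135, 30–44=2403, 45+=2442
Scenario A total after 2 periods: 7419
Scenario B projection —
After projecting period 1:
Births: 1850 × 0.504 = 932, 1260 × 0.329 = 415 — total 1347
15–29: 2150 × 0.974 = 2094
30–44: 1850 × 0.968 = 1791
45+: 1260 × 0.967 + 1130 × 0.462 = 1218 + 522 = 1740
Net migration: 0–14 − 130 → 1217; 15–29 + 130 → 2224; 30–44 + 250 → 2041; 45+ − 230 → 1510
Population now: 0–14=1217, 15–29=2224, 30–44=2041, 45+=1510
After projecting period 2:
Births: 2224 × 0.504 = 1121, 2041 × 0.329 = 671 — total 1792
15–29: 1217 × 0.974 = 1185
30–44: 2224 × 0.968 = 2153
45+: 2041 × 0.967 + 1510 × 0.462 = 1974 + 698 = 2672
Net migration: 0–14 − 130 → 1662; 15–29 + 130 → 1315; 30–44 + 250 → 2403; 45+ − 230 → 2442
Population now: 0–14=1662, 15–29=1315, 30–44=2403, 45+=2442
Scenario B total after 2 periods: 7822
Difference B − A = 7822 − 7419 = 403

403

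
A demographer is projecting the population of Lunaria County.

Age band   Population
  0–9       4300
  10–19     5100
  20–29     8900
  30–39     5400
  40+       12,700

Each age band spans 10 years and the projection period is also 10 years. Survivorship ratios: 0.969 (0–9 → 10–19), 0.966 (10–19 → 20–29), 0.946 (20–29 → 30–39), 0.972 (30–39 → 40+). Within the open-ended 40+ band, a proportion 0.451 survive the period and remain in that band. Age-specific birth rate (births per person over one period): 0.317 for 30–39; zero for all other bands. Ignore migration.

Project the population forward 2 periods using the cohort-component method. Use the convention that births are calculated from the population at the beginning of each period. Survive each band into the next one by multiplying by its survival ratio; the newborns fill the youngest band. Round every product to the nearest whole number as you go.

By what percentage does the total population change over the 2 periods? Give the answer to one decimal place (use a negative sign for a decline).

Period 1.
Births: 5400 × 0.317 = 1712
10–19: 4300 × 0.969 = 4167
20–29: 5100 × 0.966 = 4927
30–39: 8900 × 0.946 = 8419
40+: 5400 × 0.972 + 12700 × 0.451 = 5249 + 5728 = 10977
End of period: [1712, 4167, 4927, 8419, 10977]
Period 2.
Births: 8419 × 0.317 = 2669
10–19: 1712 × 0.969 = 1659
20–29: 4167 × 0.966 = 4025
30–39: 4927 × 0.946 = 4661
40+: 8419 × 0.972 + 10977 × 0.451 = 8183 + 4951 = 13134
End of period: [2669, 1659, 4025, 4661, 13134]
Total: 36400 → 26148; change = -10252; percentage change = -28.2%

-28.2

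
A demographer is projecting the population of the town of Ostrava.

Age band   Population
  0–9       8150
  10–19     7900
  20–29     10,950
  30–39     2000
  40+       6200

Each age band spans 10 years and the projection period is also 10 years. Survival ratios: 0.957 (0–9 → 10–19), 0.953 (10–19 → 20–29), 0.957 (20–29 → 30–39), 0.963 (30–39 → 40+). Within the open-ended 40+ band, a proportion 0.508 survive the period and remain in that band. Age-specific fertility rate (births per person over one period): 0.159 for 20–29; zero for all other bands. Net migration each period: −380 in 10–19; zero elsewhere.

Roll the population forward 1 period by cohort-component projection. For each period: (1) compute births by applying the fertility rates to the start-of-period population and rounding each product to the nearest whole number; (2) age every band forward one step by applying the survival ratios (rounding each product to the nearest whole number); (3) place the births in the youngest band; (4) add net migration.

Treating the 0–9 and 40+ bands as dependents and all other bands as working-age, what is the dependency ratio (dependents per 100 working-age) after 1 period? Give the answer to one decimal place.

26.8

Period 1.
Births: 10950 × 0.159 = 1741
10–19: 8150 × 0.957 = 7800
20–29: 7900 × 0.953 = 7529
30–39: 10950 × 0.957 = 10479
40+: 2000 × 0.963 + 6200 × 0.508 = 1926 + 3150 = 5076
Net migration: 10–19 − 380 → 7420
Population now: 0–9=1741, 10–19=7420, 20–29=7529, 30–39=10479, 40+=5076
Dependents (band 0–9 + band 40+) = 1741 + 5076 = 6817; working-age = 25428; ratio = 6817/25428 × 100 = 26.8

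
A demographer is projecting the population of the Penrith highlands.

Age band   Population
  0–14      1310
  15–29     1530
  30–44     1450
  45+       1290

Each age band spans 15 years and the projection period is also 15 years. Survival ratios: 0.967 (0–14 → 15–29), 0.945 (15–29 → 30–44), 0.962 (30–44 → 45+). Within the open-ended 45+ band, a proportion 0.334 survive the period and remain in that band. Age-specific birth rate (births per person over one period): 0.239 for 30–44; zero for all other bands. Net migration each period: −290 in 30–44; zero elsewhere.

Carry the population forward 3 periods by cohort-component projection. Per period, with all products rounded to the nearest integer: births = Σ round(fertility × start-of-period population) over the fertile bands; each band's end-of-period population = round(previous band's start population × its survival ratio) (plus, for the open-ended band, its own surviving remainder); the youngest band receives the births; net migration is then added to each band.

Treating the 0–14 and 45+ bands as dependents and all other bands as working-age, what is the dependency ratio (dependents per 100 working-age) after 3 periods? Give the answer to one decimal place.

Period 1.
Births: 1450 × 0.239 = 347
15–29: 1310 × 0.967 = 1267
30–44: 1530 × 0.945 = 1446
45+: 1450 × 0.962 + 1290 × 0.334 = 1395 + 431 = 1826
Net migration: 30–44 − 290 → 1156
Giving 347 / 1267 / 1156 / 1826.
Period 2.
Births: 1156 × 0.239 = 276
15–29: 347 × 0.967 = 336
30–44: 1267 × 0.945 = 1197
45+: 1156 × 0.962 + 1826 × 0.334 = 1112 + 610 = 1722
Net migration: 30–44 − 290 → 907
Giving 276 / 336 / 907 / 1722.
Period 3.
Births: 907 × 0.239 = 217
15–29: 276 × 0.967 = 267
30–44: 336 × 0.945 = 318
45+: 907 × 0.962 + 1722 × 0.334 = 873 + 575 = 1448
Net migration: 30–44 − 290 → 28
Giving 217 / 267 / 28 / 1448.
Dependents (band 0–14 + band 45+) = 217 + 1448 = 1665; working-age = 295; ratio = 1665/295 × 100 = 564.4

564.4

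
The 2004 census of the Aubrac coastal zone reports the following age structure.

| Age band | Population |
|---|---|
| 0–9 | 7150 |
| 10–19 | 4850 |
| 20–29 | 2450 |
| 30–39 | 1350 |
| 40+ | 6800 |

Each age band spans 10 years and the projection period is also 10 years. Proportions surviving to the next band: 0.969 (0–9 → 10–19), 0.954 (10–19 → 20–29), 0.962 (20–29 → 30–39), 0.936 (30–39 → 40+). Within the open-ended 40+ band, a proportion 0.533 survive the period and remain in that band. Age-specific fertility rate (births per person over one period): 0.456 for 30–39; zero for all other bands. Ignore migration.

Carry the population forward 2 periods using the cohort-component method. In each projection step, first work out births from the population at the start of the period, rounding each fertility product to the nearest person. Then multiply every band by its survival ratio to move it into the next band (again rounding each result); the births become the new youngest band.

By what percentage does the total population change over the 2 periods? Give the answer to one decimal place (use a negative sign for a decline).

-22.4

Call the groups 1 to 5, youngest first.
[period 1]
Births: 1350 * 0.456 = 616
Group 2: 7150 * 0.969 = 6928
Group 3: 4850 * 0.954 = 4627
Group 4: 2450 * 0.962 = 2357
Group 5: 1350 * 0.936 + 6800 * 0.533 = 1264 + 3624 = 4888
Giving 616 / 6928 / 4627 / 2357 / 4888.
[period 2]
Births: 2357 * 0.456 = 1075
Group 2: 616 * 0.969 = 597
Group 3: 6928 * 0.954 = 6609
Group 4: 4627 * 0.962 = 4451
Group 5: 2357 * 0.936 + 4888 * 0.533 = 2206 + 2605 = 4811
Giving 1075 / 597 / 6609 / 4451 / 4811.
Total: 22600 → 17543; change = -5057; percentage change = -22.4%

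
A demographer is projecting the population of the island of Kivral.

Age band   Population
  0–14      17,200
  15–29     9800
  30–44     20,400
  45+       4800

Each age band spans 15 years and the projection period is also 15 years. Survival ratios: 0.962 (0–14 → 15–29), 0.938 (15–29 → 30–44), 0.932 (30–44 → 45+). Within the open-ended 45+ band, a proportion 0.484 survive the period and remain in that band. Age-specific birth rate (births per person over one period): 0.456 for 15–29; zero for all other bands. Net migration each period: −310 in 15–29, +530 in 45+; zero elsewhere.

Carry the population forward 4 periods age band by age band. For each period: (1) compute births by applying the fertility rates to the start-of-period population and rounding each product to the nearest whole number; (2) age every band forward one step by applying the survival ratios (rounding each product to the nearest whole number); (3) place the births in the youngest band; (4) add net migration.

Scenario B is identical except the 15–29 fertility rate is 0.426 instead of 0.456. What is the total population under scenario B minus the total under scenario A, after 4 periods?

[period 1]
Births: 9800 × 0.456 = 4469
15–29: 17200 × 0.962 = 16546
30–44: 9800 × 0.938 = 9192
45+: 20400 × 0.932 + 4800 × 0.484 = 19013 + 2323 = 21336
Net migration: 15–29 − 310 → 16236; 45+ + 530 → 21866
Giving 4469 / 16236 / 9192 / 21866.
[period 2]
Births: 16236 × 0.456 = 7404
15–29: 4469 × 0.962 = 4299
30–44: 16236 × 0.938 = 15229
45+: 9192 × 0.932 + 21866 × 0.484 = 8567 + 10583 = 19150
Net migration: 15–29 − 310 → 3989; 45+ + 530 → 19680
Giving 7404 / 3989 / 15229 / 19680.
[period 3]
Births: 3989 × 0.456 = 1819
15–29: 7404 × 0.962 = 7123
30–44: 3989 × 0.938 = 3742
45+: 15229 × 0.932 + 19680 × 0.484 = 14193 + 9525 = 23718
Net migration: 15–29 − 310 → 6813; 45+ + 530 → 24248
Giving 1819 / 6813 / 3742 / 24248.
[period 4]
Births: 6813 × 0.456 = 3107
15–29: 1819 × 0.962 = 1750
30–44: 6813 × 0.938 = 6391
45+: 3742 × 0.932 + 24248 × 0.484 = 3488 + 11736 = 15224
Net migration: 15–29 − 310 → 1440; 45+ + 530 → 15754
Giving 3107 / 1440 / 6391 / 15754.
Scenario A total after 4 periods: 26692
Scenario B projection —
[period 1]
Births: 9800 × 0.426 = 4175
15–29: 17200 × 0.962 = 16546
30–44: 9800 × 0.938 = 9192
45+: 20400 × 0.932 + 4800 × 0.484 = 19013 + 2323 = 21336
Net migration: 15–29 − 310 → 16236; 45+ + 530 → 21866
Giving 4175 / 16236 / 9192 / 21866.
[period 2]
Births: 16236 × 0.426 = 6917
15–29: 4175 × 0.962 = 4016
30–44: 16236 × 0.938 = 15229
45+: 9192 × 0.932 + 21866 × 0.484 = 8567 + 10583 = 19150
Net migration: 15–29 − 310 → 3706; 45+ + 530 → 19680
Giving 6917 / 3706 / 15229 / 19680.
[period 3]
Births: 3706 × 0.426 = 1579
15–29: 6917 × 0.962 = 6654
30–44: 3706 × 0.938 = 3476
45+: 15229 × 0.932 + 19680 × 0.484 = 14193 + 9525 = 23718
Net migration: 15–29 − 310 → 6344; 45+ + 530 → 24248
Giving 1579 / 6344 / 3476 / 24248.
[period 4]
Births: 6344 × 0.426 = 2703
15–29: 1579 × 0.962 = 1519
30–44: 6344 × 0.938 = 5951
45+: 3476 × 0.932 + 24248 × 0.484 = 3240 + 11736 = 14976
Net migration: 15–29 − 310 → 1209; 45+ + 530 → 15506
Giving 2703 / 1209 / 5951 / 15506.
Scenario B total after 4 periods: 25369
Difference B − A = 25369 − 26692 = -1323

-1323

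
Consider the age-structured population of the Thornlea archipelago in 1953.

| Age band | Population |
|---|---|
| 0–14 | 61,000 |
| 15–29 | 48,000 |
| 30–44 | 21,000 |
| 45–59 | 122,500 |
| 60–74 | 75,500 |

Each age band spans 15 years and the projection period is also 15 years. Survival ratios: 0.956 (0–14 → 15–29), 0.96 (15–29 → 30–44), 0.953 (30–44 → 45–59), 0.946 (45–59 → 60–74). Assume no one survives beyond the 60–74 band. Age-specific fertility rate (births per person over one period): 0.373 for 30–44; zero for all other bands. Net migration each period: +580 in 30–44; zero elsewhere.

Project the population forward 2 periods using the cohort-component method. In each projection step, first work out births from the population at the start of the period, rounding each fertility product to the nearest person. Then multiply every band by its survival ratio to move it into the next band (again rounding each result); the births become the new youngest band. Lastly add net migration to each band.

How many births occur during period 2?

17404

Numbering the groups 1..5 from youngest to oldest:
After projecting period 1:
Births: 21000 × 0.373 = 7833
Group 2: 61000 × 0.956 = 58316
Group 3: 48000 × 0.96 = 46080
Group 4: 21000 × 0.953 = 20013
Group 5: 122500 × 0.946 = 115885
Net migration: Group 3 + 580 → 46660
→ [7833, 58316, 46660, 20013, 115885]
After projecting period 2:
Births: 46660 × 0.373 = 17404
Group 2: 7833 × 0.956 = 7488
Group 3: 58316 × 0.96 = 55983
Group 4: 46660 × 0.953 = 44467
Group 5: 20013 × 0.946 = 18932
Net migration: Group 3 + 580 → 56563
→ [17404, 7488, 56563, 44467, 18932]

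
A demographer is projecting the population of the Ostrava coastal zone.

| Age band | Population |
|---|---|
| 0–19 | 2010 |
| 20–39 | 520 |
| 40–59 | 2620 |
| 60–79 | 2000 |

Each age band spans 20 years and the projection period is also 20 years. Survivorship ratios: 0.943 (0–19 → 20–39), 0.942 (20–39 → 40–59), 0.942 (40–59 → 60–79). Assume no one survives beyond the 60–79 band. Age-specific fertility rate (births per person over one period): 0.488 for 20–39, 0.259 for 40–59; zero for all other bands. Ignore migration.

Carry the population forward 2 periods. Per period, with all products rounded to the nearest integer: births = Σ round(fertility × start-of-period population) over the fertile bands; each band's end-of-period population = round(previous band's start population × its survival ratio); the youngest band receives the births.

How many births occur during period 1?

933

Period 1:
Births: 520 * 0.488 = 254 ; 2620 * 0.259 = 679 ⇒ total 933
20–39: 2010 * 0.943 = 1895
40–59: 520 * 0.942 = 490
60–79: 2620 * 0.942 = 2468
End of period: [933, 1895, 490, 2468]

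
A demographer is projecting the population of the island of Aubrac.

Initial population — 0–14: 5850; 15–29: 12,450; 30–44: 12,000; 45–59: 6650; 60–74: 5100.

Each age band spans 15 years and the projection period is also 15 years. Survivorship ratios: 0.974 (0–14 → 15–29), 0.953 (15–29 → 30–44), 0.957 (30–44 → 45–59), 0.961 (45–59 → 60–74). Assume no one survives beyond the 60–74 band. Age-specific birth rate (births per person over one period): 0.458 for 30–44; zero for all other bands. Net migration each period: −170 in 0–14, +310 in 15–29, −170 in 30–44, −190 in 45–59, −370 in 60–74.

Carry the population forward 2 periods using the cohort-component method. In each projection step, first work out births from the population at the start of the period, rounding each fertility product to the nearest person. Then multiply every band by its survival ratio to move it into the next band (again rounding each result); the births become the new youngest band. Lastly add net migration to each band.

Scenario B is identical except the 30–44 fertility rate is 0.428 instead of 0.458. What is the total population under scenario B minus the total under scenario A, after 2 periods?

-702

[period 1]
Births: 12000 × 0.458 = 5496
15–29: 5850 × 0.974 = 5698
30–44: 12450 × 0.953 = 11865
45–59: 12000 × 0.957 = 11484
60–74: 6650 × 0.961 = 6391
Net migration: 0–14 − 170 → 5326; 15–29 + 310 → 6008; 30–44 − 170 → 11695; 45–59 − 190 → 11294; 60–74 − 370 → 6021
Giving 5326 / 6008 / 11695 / 11294 / 6021.
[period 2]
Births: 11695 × 0.458 = 5356
15–29: 5326 × 0.974 = 5188
30–44: 6008 × 0.953 = 5726
45–59: 11695 × 0.957 = 11192
60–74: 11294 × 0.961 = 10854
Net migration: 0–14 − 170 → 5186; 15–29 + 310 → 5498; 30–44 − 170 → 5556; 45–59 − 190 → 11002; 60–74 − 370 → 10484
Giving 5186 / 5498 / 5556 / 11002 / 10484.
Scenario A total after 2 periods: 37726
Scenario B projection —
[period 1]
Births: 12000 × 0.428 = 5136
15–29: 5850 × 0.974 = 5698
30–44: 12450 × 0.953 = 11865
45–59: 12000 × 0.957 = 11484
60–74: 6650 × 0.961 = 6391
Net migration: 0–14 − 170 → 4966; 15–29 + 310 → 6008; 30–44 − 170 → 11695; 45–59 − 190 → 11294; 60–74 − 370 → 6021
Giving 4966 / 6008 / 11695 / 11294 / 6021.
[period 2]
Births: 11695 × 0.428 = 5005
15–29: 4966 × 0.974 = 4837
30–44: 6008 × 0.953 = 5726
45–59: 11695 × 0.957 = 11192
60–74: 11294 × 0.961 = 10854
Net migration: 0–14 − 170 → 4835; 15–29 + 310 → 5147; 30–44 − 170 → 5556; 45–59 − 190 → 11002; 60–74 − 370 → 10484
Giving 4835 / 5147 / 5556 / 11002 / 10484.
Scenario B total after 2 periods: 37024
Difference B − A = 37024 − 37726 = -702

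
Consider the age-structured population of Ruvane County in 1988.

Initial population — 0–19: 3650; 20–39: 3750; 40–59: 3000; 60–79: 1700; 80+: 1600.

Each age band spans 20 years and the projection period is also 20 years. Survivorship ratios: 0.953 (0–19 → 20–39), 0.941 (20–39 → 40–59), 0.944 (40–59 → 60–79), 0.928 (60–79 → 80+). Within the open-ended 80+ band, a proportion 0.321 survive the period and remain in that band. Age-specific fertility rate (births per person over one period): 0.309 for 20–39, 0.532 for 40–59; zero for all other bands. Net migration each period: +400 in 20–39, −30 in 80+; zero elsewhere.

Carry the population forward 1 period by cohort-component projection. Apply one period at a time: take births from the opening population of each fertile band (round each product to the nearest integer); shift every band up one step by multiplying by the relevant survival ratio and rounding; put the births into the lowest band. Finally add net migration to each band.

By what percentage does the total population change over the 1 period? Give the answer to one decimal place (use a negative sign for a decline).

9.9

Call the groups 1 to 5, youngest first.
— Period 1 —
Births: 3750 × 0.309 = 1159  |  3000 × 0.532 = 1596 ⇒ total 2755
Group 2: 3650 × 0.953 = 3478
Group 3: 3750 × 0.941 = 3529
Group 4: 3000 × 0.944 = 2832
Group 5: 1700 × 0.928 + 1600 × 0.321 = 1578 + 514 = 2092
Net migration: Group 2 + 400 → 3878; Group 5 − 30 → 2062
Giving 2755 / 3878 / 3529 / 2832 / 2062.
Total: 13700 → 15056; change = 1356; percentage change = 9.9%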